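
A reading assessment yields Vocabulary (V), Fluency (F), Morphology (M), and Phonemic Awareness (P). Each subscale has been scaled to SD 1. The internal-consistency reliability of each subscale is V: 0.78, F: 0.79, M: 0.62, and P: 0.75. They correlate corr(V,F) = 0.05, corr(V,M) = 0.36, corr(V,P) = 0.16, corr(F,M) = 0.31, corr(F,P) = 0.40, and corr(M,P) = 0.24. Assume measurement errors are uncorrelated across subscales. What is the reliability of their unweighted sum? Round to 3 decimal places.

0.849

Var(V+F+M+P) = 4 + 2·[0.05 + 0.36 + 0.16 + 0.31 + 0.40 + 0.24] = 4 + 3.04 = 7.04.
Under uncorrelated errors the observed covariances equal the true-score covariances, so only the own-variance terms attenuate.
True-score variance = [0.78 + 0.79 + 0.62 + 0.75] + 3.04 = 2.94 + 3.04 = 5.98.
Reliability = 5.98 / 7.04 = 0.849.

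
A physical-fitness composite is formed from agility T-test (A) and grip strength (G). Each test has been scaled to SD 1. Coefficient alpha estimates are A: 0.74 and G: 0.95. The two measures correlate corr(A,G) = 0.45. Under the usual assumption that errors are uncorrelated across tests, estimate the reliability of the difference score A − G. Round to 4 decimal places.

Var(A−G) = 1 + 1 − 2·0.45 = 2 − 0.9 = 1.1.
With uncorrelated errors the cross-covariances are all true-score covariance, so they carry over unchanged; only the diagonal terms shrink to ρᵢσᵢ².
True-score variance = [0.74 + 0.95] − 0.9 = 1.69 − 0.9 = 0.79.
Reliability = 0.79 / 1.1 = 0.7182.

0.7182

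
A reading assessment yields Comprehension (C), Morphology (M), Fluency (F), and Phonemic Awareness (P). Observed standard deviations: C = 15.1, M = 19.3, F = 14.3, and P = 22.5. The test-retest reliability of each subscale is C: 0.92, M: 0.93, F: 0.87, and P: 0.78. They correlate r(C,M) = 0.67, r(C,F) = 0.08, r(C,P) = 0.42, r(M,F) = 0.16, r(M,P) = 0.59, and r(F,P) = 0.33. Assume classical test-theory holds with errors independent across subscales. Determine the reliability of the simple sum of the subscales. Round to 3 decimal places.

0.936

Var(C+M+F+P) = 15.1² + 19.3² + 14.3² + 22.5² + 2·[15.1·19.3·0.67 + 15.1·14.3·0.08 + 15.1·22.5·0.42 + 19.3·14.3·0.16 + 19.3·22.5·0.59 + 14.3·22.5·0.33] = 1311.24 + 1523.54 = 2834.78.
Because errors are independent across components, Cov(Tᵢ,Tⱼ) = Cov(Xᵢ,Xⱼ); the off-diagonal part of the true-score variance is the same as above.
True-score variance = [15.1²·0.92 + 19.3²·0.93 + 14.3²·0.87 + 22.5²·0.78] + 1523.54 = 1128.97 + 1523.54 = 2652.51.
Reliability = 2652.51 / 2834.78 = 0.936.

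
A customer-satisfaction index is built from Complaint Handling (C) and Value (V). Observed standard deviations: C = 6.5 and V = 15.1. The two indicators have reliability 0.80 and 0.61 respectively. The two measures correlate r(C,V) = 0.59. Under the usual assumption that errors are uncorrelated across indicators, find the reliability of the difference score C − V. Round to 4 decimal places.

Var(C−V) = 6.5² + 15.1² − 2·6.5·15.1·0.59 = 270.26 − 115.817 = 154.443.
Because errors are independent across components, Cov(Tᵢ,Tⱼ) = Cov(Xᵢ,Xⱼ); the off-diagonal part of the true-score variance is the same as above.
True-score variance = [6.5²·0.80 + 15.1²·0.61] − 115.817 = 172.886 − 115.817 = 57.0691.
Reliability = 57.0691 / 154.443 = 0.3695.

0.3695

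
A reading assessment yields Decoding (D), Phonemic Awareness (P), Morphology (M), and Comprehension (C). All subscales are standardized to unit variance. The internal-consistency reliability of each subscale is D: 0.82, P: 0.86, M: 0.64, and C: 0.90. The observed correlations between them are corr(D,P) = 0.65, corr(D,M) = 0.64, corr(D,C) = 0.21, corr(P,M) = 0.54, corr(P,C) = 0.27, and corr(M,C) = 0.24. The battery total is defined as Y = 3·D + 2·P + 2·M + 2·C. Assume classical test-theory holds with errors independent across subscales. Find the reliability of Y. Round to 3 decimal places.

0.915

Var(Y) = 3² + 2² + 2² + 2² + 2·[6·0.65 + 6·0.64 + 6·0.21 + 4·0.54 + 4·0.27 + 4·0.24] = 21 + 26.4 = 47.4.
With uncorrelated errors the cross-covariances are all true-score covariance, so they carry over unchanged; only the diagonal terms shrink to ρᵢσᵢ².
True-score variance = [3²·0.82 + 2²·0.86 + 2²·0.64 + 2²·0.90] + 26.4 = 16.98 + 26.4 = 43.38.
Reliability = 43.38 / 47.4 = 0.915.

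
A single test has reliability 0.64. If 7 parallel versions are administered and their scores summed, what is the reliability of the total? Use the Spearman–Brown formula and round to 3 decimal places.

0.926

ρ_k = kρ / (1 + (k−1)ρ) = 7·0.64 / (1 + 6·0.64) = 4.480 / 4.840 = 0.926.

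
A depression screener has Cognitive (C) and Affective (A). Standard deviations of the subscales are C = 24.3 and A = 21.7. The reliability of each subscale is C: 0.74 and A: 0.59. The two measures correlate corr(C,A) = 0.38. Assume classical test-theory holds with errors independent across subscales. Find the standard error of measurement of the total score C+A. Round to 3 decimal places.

18.617

Var(total) = 1061.38 + 400.756 = 1462.14.
True-score variance = 714.788 + 400.756 = 1115.54, so reliability = 0.7630.
Error variance = 1462.14 − 1115.54 = 346.592; SEM = √346.592 = 18.617.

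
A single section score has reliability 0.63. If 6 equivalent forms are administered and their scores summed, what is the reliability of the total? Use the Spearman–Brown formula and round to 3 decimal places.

ρ_k = kρ / (1 + (k−1)ρ) = 6·0.63 / (1 + 5·0.63) = 3.780 / 4.150 = 0.911.

0.911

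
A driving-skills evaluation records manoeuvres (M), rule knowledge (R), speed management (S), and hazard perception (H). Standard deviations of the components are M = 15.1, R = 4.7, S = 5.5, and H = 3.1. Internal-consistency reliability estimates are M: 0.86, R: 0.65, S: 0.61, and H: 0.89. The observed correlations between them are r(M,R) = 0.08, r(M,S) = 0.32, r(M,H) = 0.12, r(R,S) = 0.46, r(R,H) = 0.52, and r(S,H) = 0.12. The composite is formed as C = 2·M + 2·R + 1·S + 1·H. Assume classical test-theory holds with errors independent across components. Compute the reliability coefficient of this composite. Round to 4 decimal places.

0.8677

Var(C) = 2²·15.1² + 2²·4.7² + 5.5² + 3.1² + 2·[4·15.1·4.7·0.08 + 2·15.1·5.5·0.32 + 2·15.1·3.1·0.12 + 2·4.7·5.5·0.46 + 2·4.7·3.1·0.52 + 5.5·3.1·0.12] = 1040.26 + 256.155 = 1296.42.
With uncorrelated errors the cross-covariances are all true-score covariance, so they carry over unchanged; only the diagonal terms shrink to ρᵢσᵢ².
True-score variance = [2²·15.1²·0.86 + 2²·4.7²·0.65 + 5.5²·0.61 + 3.1²·0.89] + 256.155 = 868.794 + 256.155 = 1124.95.
Reliability = 1124.95 / 1296.42 = 0.8677.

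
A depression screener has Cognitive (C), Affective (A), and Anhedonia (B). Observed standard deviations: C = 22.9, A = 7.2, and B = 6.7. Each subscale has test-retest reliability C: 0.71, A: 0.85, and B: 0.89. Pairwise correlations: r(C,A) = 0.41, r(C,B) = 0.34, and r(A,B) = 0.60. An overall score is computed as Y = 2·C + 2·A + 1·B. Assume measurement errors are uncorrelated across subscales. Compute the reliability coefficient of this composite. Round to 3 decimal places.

0.800

Var(Y) = 2²·22.9² + 2²·7.2² + 6.7² + 2·[4·22.9·7.2·0.41 + 2·22.9·6.7·0.34 + 2·7.2·6.7·0.60] = 2349.89 + 865.247 = 3215.14.
Because errors are independent across components, Cov(Tᵢ,Tⱼ) = Cov(Xᵢ,Xⱼ); the off-diagonal part of the true-score variance is the same as above.
True-score variance = [2²·22.9²·0.71 + 2²·7.2²·0.85 + 6.7²·0.89] + 865.247 = 1705.53 + 865.247 = 2570.78.
Reliability = 2570.78 / 3215.14 = 0.800.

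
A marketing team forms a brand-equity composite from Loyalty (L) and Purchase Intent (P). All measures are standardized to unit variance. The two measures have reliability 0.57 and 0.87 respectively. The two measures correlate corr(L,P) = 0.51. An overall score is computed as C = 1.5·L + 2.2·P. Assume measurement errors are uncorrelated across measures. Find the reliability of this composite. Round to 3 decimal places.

0.847

Var(C) = 1.5² + 2.2² + 2·[3.3·0.51] = 7.09 + 3.366 = 10.456.
With uncorrelated errors the cross-covariances are all true-score covariance, so they carry over unchanged; only the diagonal terms shrink to ρᵢσᵢ².
True-score variance = [1.5²·0.57 + 2.2²·0.87] + 3.366 = 5.4933 + 3.366 = 8.8593.
Reliability = 8.8593 / 10.456 = 0.847.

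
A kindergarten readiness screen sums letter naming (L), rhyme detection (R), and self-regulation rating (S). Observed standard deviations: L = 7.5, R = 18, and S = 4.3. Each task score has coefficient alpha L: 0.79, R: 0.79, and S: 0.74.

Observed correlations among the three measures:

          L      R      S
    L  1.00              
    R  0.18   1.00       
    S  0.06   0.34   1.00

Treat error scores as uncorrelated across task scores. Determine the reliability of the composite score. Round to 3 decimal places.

Var(L+R+S) = 7.5² + 18² + 4.3² + 2·[7.5·18·0.18 + 7.5·4.3·0.06 + 18·4.3·0.34] = 398.74 + 105.102 = 503.842.
Because errors are independent across components, Cov(Tᵢ,Tⱼ) = Cov(Xᵢ,Xⱼ); the off-diagonal part of the true-score variance is the same as above.
True-score variance = [7.5²·0.79 + 18²·0.79 + 4.3²·0.74] + 105.102 = 314.08 + 105.102 = 419.182.
Reliability = 419.182 / 503.842 = 0.832.

0.832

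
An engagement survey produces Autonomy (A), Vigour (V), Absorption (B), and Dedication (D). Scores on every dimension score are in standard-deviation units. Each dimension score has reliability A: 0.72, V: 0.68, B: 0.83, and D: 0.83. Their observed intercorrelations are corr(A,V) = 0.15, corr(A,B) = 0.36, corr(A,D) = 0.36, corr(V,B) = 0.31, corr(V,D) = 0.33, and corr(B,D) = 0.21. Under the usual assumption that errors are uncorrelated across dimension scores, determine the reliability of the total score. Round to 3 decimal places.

0.874

Var(A+V+B+D) = 4 + 2·[0.15 + 0.36 + 0.36 + 0.31 + 0.33 + 0.21] = 4 + 3.44 = 7.44.
Because errors are independent across components, Cov(Tᵢ,Tⱼ) = Cov(Xᵢ,Xⱼ); the off-diagonal part of the true-score variance is the same as above.
True-score variance = [0.72 + 0.68 + 0.83 + 0.83] + 3.44 = 3.06 + 3.44 = 6.5.
Reliability = 6.5 / 7.44 = 0.874.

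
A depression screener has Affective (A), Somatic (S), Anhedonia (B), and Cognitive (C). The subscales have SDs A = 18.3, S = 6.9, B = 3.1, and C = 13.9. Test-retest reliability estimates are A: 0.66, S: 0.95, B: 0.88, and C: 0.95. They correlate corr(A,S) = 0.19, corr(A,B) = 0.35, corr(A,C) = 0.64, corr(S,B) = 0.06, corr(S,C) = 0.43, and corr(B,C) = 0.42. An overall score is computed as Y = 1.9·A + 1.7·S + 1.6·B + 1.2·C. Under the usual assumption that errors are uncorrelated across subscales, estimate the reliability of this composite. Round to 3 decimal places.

0.851

Var(Y) = 1.9²·18.3² + 1.7²·6.9² + 1.6²·3.1² + 1.2²·13.9² + 2·[3.23·18.3·6.9·0.19 + 3.04·18.3·3.1·0.35 + 2.28·18.3·13.9·0.64 + 2.72·6.9·3.1·0.06 + 2.04·6.9·13.9·0.43 + 1.92·3.1·13.9·0.42] = 1649.37 + 1262.8 = 2912.17.
With uncorrelated errors the cross-covariances are all true-score covariance, so they carry over unchanged; only the diagonal terms shrink to ρᵢσᵢ².
True-score variance = [1.9²·18.3²·0.66 + 1.7²·6.9²·0.95 + 1.6²·3.1²·0.88 + 1.2²·13.9²·0.95] + 1262.8 = 1214.58 + 1262.8 = 2477.38.
Reliability = 2477.38 / 2912.17 = 0.851.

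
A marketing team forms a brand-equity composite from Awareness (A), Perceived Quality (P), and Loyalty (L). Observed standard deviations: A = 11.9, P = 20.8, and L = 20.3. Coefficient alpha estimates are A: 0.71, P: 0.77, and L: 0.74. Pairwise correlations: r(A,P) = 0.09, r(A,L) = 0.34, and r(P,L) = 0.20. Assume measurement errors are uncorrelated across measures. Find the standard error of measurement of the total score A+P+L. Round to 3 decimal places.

Var(total) = 986.34 + 377.717 = 1364.06.
True-score variance = 738.623 + 377.717 = 1116.34, so reliability = 0.8184.
Error variance = 1364.06 − 1116.34 = 247.718; SEM = √247.718 = 15.739.

15.739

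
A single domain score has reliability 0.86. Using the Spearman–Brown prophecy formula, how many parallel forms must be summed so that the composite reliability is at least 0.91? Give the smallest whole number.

2

k ≥ ρ*(1−ρ₁)/(ρ₁(1−ρ*)) = 0.91·0.14 / (0.86·0.09) = 1.646.
Smallest integer k = 2.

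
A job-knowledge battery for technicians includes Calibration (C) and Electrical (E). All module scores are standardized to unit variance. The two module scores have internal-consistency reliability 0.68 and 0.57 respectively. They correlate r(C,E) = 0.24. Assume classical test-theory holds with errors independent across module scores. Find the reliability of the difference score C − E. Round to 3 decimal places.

0.507

Var(C−E) = 1 + 1 − 2·0.24 = 2 − 0.48 = 1.52.
Under uncorrelated errors the observed covariances equal the true-score covariances, so only the own-variance terms attenuate.
True-score variance = [0.68 + 0.57] − 0.48 = 1.25 − 0.48 = 0.77.
Reliability = 0.77 / 1.52 = 0.507.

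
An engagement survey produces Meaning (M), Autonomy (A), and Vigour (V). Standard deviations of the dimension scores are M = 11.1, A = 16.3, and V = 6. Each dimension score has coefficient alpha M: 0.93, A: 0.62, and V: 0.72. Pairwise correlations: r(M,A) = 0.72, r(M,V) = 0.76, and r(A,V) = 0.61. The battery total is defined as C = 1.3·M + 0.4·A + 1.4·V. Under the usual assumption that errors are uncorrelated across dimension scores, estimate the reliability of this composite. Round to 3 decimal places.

Var(C) = 1.3²·11.1² + 0.4²·16.3² + 1.4²·6² + 2·[0.52·11.1·16.3·0.72 + 1.82·11.1·6·0.76 + 0.56·16.3·6·0.61] = 321.295 + 386.54 = 707.835.
Under uncorrelated errors the observed covariances equal the true-score covariances, so only the own-variance terms attenuate.
True-score variance = [1.3²·11.1²·0.93 + 0.4²·16.3²·0.62 + 1.4²·6²·0.72] + 386.54 = 270.809 + 386.54 = 657.348.
Reliability = 657.348 / 707.835 = 0.929.

0.929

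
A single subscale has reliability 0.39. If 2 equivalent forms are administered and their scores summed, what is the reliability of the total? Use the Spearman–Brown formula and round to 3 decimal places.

ρ_k = kρ / (1 + (k−1)ρ) = 2·0.39 / (1 + 1·0.39) = 0.780 / 1.390 = 0.561.

0.561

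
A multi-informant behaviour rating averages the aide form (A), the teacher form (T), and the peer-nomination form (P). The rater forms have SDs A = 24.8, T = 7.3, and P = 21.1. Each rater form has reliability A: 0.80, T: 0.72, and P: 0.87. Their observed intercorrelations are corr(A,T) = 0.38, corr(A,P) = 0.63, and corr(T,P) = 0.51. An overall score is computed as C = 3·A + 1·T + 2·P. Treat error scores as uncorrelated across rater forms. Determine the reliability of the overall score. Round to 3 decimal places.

0.888

Var(C) = 3²·24.8² + 7.3² + 2²·21.1² + 2·[3·24.8·7.3·0.38 + 6·24.8·21.1·0.63 + 2·7.3·21.1·0.51] = 7369.49 + 4682.99 = 12052.5.
Because errors are independent across components, Cov(Tᵢ,Tⱼ) = Cov(Xᵢ,Xⱼ); the off-diagonal part of the true-score variance is the same as above.
True-score variance = [3²·24.8²·0.80 + 7.3²·0.72 + 2²·21.1²·0.87] + 4682.99 = 6015.99 + 4682.99 = 10699.
Reliability = 10699 / 12052.5 = 0.888.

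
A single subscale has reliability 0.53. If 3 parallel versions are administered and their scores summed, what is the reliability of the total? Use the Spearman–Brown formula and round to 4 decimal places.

0.7718

ρ_k = kρ / (1 + (k−1)ρ) = 3·0.53 / (1 + 2·0.53) = 1.590 / 2.060 = 0.7718.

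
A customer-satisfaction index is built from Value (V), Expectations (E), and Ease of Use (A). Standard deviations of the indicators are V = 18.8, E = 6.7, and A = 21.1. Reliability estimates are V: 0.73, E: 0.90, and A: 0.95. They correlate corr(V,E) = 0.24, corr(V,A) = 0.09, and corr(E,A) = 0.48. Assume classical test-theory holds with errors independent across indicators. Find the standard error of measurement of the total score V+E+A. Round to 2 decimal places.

11.05

Var(total) = 843.54 + 267.578 = 1111.12.
True-score variance = 721.362 + 267.578 = 988.94, so reliability = 0.8900.
Error variance = 1111.12 − 988.94 = 122.178; SEM = √122.178 = 11.05.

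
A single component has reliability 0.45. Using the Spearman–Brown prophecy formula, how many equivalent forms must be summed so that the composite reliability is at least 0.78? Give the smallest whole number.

k ≥ ρ*(1−ρ₁)/(ρ₁(1−ρ*)) = 0.78·0.55 / (0.45·0.22) = 4.333.
Smallest integer k = 5.

5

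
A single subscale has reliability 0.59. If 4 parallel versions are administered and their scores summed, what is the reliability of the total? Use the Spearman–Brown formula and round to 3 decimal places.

0.852

ρ_k = kρ / (1 + (k−1)ρ) = 4·0.59 / (1 + 3·0.59) = 2.360 / 2.770 = 0.852.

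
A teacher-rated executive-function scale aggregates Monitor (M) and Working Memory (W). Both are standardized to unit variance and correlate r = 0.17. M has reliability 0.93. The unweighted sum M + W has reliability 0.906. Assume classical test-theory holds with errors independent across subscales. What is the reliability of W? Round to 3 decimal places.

0.850

Var(M+W) = 2 + 2·0.17 = 2.340.
True-score variance = ρ_M + ρ_W + 2·0.17, so 0.906 = (0.93 + ρ_W + 0.34) / 2.340.
ρ_W = 0.906·2.340 − 0.93 − 0.34 = 0.850.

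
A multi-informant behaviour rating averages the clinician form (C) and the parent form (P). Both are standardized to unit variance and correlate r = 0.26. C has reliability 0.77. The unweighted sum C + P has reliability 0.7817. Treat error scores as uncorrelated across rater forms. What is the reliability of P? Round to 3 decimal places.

Var(C+P) = 2 + 2·0.26 = 2.520.
True-score variance = ρ_C + ρ_P + 2·0.26, so 0.7817 = (0.77 + ρ_P + 0.52) / 2.520.
ρ_P = 0.7817·2.520 − 0.77 − 0.52 = 0.680.

0.680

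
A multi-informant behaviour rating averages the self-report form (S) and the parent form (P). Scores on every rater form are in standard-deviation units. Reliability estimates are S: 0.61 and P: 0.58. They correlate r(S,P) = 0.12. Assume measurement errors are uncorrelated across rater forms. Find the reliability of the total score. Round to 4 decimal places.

0.6384

Var(S+P) = 2 + 2·[0.12] = 2 + 0.24 = 2.24.
With uncorrelated errors the cross-covariances are all true-score covariance, so they carry over unchanged; only the diagonal terms shrink to ρᵢσᵢ².
True-score variance = [0.61 + 0.58] + 0.24 = 1.19 + 0.24 = 1.43.
Reliability = 1.43 / 2.24 = 0.6384.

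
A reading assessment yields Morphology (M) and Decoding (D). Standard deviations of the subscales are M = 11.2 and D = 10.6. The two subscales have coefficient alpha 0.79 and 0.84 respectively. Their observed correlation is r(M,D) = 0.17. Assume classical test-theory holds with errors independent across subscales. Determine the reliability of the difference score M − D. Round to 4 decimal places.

Var(M−D) = 11.2² + 10.6² − 2·11.2·10.6·0.17 = 237.8 − 40.3648 = 197.435.
Because errors are independent across components, Cov(Tᵢ,Tⱼ) = Cov(Xᵢ,Xⱼ); the off-diagonal part of the true-score variance is the same as above.
True-score variance = [11.2²·0.79 + 10.6²·0.84] − 40.3648 = 193.48 − 40.3648 = 153.115.
Reliability = 153.115 / 197.435 = 0.7755.

0.7755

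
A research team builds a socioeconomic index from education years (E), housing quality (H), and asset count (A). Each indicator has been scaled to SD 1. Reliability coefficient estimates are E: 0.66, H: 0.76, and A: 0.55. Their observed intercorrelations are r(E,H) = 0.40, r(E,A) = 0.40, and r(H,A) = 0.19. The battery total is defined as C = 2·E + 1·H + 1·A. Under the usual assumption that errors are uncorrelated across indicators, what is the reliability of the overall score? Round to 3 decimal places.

0.786

Var(C) = 2² + 1 + 1 + 2·[2·0.40 + 2·0.40 + 0.19] = 6 + 3.58 = 9.58.
Because errors are independent across components, Cov(Tᵢ,Tⱼ) = Cov(Xᵢ,Xⱼ); the off-diagonal part of the true-score variance is the same as above.
True-score variance = [2²·0.66 + 0.76 + 0.55] + 3.58 = 3.95 + 3.58 = 7.53.
Reliability = 7.53 / 9.58 = 0.786.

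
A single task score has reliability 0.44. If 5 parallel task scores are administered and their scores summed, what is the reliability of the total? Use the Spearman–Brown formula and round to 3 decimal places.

ρ_k = kρ / (1 + (k−1)ρ) = 5·0.44 / (1 + 4·0.44) = 2.200 / 2.760 = 0.797.

0.797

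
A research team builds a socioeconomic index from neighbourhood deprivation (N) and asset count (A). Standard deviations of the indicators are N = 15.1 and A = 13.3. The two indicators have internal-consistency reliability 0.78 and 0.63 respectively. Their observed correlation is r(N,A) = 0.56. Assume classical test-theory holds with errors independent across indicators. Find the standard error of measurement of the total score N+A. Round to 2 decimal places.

Var(total) = 404.9 + 224.93 = 629.83.
True-score variance = 289.288 + 224.93 = 514.218, so reliability = 0.8164.
Error variance = 629.83 − 514.218 = 115.611; SEM = √115.611 = 10.75.

10.75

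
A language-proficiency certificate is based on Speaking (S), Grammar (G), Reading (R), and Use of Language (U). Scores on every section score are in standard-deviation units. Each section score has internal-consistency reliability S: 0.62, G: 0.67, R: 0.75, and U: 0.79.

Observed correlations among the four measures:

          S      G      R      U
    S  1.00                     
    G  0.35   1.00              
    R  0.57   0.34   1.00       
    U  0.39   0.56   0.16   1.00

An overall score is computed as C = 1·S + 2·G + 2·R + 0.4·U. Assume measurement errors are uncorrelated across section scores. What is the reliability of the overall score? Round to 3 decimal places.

Var(C) = 1 + 2² + 2² + 0.4² + 2·[2·0.35 + 2·0.57 + 0.4·0.39 + 4·0.34 + 0.8·0.56 + 0.8·0.16] = 9.16 + 7.864 = 17.024.
Under uncorrelated errors the observed covariances equal the true-score covariances, so only the own-variance terms attenuate.
True-score variance = [0.62 + 2²·0.67 + 2²·0.75 + 0.4²·0.79] + 7.864 = 6.4264 + 7.864 = 14.2904.
Reliability = 14.2904 / 17.024 = 0.839.

0.839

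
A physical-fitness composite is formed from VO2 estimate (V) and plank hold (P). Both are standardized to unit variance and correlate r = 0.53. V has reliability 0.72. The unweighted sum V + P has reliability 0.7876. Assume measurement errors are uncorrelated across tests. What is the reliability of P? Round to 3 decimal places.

0.630

Var(V+P) = 2 + 2·0.53 = 3.060.
True-score variance = ρ_V + ρ_P + 2·0.53, so 0.7876 = (0.72 + ρ_P + 1.06) / 3.060.
ρ_P = 0.7876·3.060 − 0.72 − 1.06 = 0.630.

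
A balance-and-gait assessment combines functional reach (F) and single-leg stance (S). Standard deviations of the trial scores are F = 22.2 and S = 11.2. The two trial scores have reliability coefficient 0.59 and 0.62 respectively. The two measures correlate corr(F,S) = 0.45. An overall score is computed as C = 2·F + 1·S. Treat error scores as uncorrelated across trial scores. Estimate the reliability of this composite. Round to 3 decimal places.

0.664

Var(C) = 2²·22.2² + 11.2² + 2·[2·22.2·11.2·0.45] = 2096.8 + 447.552 = 2544.35.
Because errors are independent across components, Cov(Tᵢ,Tⱼ) = Cov(Xᵢ,Xⱼ); the off-diagonal part of the true-score variance is the same as above.
True-score variance = [2²·22.2²·0.59 + 11.2²·0.62] + 447.552 = 1240.88 + 447.552 = 1688.43.
Reliability = 1688.43 / 2544.35 = 0.664.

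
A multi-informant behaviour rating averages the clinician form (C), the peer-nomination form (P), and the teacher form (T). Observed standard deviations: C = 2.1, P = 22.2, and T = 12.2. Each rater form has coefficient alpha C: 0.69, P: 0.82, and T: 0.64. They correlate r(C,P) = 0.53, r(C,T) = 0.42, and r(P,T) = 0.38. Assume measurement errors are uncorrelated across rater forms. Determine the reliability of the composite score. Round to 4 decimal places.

0.8443

Var(C+P+T) = 2.1² + 22.2² + 12.2² + 2·[2.1·22.2·0.53 + 2.1·12.2·0.42 + 22.2·12.2·0.38] = 646.09 + 276.776 = 922.866.
Under uncorrelated errors the observed covariances equal the true-score covariances, so only the own-variance terms attenuate.
True-score variance = [2.1²·0.69 + 22.2²·0.82 + 12.2²·0.64] + 276.776 = 502.429 + 276.776 = 779.206.
Reliability = 779.206 / 922.866 = 0.8443.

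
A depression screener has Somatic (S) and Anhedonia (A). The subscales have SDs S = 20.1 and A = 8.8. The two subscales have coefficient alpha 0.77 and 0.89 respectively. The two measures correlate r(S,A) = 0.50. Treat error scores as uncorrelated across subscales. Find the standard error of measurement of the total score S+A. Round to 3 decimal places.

10.072

Var(total) = 481.45 + 176.88 = 658.33.
True-score variance = 380.009 + 176.88 = 556.889, so reliability = 0.8459.
Error variance = 658.33 − 556.889 = 101.441; SEM = √101.441 = 10.072.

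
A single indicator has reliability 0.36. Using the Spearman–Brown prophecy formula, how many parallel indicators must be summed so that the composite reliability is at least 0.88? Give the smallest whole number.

k ≥ ρ*(1−ρ₁)/(ρ₁(1−ρ*)) = 0.88·0.64 / (0.36·0.12) = 13.037.
Smallest integer k = 14.

14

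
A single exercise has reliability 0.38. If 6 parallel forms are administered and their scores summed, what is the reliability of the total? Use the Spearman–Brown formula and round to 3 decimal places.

ρ_k = kρ / (1 + (k−1)ρ) = 6·0.38 / (1 + 5·0.38) = 2.280 / 2.900 = 0.786.

0.786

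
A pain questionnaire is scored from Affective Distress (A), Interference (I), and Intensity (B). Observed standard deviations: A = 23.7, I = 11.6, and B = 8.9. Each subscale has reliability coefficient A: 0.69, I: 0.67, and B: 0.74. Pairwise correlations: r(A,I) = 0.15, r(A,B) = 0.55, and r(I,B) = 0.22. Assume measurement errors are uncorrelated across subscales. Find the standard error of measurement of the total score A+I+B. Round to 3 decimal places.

15.464

Var(total) = 775.46 + 359.925 = 1135.38.
True-score variance = 536.337 + 359.925 = 896.261, so reliability = 0.7894.
Error variance = 1135.38 − 896.261 = 239.123; SEM = √239.123 = 15.464.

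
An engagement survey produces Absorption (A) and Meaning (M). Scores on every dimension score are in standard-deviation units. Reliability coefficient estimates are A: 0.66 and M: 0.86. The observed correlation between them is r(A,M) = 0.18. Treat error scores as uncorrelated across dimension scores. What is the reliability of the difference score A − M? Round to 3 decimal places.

0.707

Var(A−M) = 1 + 1 − 2·0.18 = 2 − 0.36 = 1.64.
Under uncorrelated errors the observed covariances equal the true-score covariances, so only the own-variance terms attenuate.
True-score variance = [0.66 + 0.86] − 0.36 = 1.52 − 0.36 = 1.16.
Reliability = 1.16 / 1.64 = 0.707.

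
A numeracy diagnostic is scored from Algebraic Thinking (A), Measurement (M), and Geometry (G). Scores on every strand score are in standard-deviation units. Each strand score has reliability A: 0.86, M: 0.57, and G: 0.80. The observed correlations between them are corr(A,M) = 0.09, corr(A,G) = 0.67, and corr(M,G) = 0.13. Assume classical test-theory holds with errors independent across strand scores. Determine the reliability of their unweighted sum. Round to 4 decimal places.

0.8389

Var(A+M+G) = 3 + 2·[0.09 + 0.67 + 0.13] = 3 + 1.78 = 4.78.
Under uncorrelated errors the observed covariances equal the true-score covariances, so only the own-variance terms attenuate.
True-score variance = [0.86 + 0.57 + 0.80] + 1.78 = 2.23 + 1.78 = 4.01.
Reliability = 4.01 / 4.78 = 0.8389.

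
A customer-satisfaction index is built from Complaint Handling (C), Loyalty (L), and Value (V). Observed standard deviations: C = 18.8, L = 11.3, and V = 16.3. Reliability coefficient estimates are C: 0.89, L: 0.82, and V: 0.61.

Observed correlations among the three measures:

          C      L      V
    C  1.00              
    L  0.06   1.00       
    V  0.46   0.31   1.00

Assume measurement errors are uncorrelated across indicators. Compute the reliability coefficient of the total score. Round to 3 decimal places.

Var(C+L+V) = 18.8² + 11.3² + 16.3² + 2·[18.8·11.3·0.06 + 18.8·16.3·0.46 + 11.3·16.3·0.31] = 746.82 + 421.615 = 1168.44.
With uncorrelated errors the cross-covariances are all true-score covariance, so they carry over unchanged; only the diagonal terms shrink to ρᵢσᵢ².
True-score variance = [18.8²·0.89 + 11.3²·0.82 + 16.3²·0.61] + 421.615 = 581.338 + 421.615 = 1002.95.
Reliability = 1002.95 / 1168.44 = 0.858.

0.858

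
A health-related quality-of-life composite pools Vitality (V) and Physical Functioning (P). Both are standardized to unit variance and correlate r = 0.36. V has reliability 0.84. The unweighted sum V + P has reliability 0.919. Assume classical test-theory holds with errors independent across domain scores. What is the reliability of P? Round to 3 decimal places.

Var(V+P) = 2 + 2·0.36 = 2.720.
True-score variance = ρ_V + ρ_P + 2·0.36, so 0.919 = (0.84 + ρ_P + 0.72) / 2.720.
ρ_P = 0.919·2.720 − 0.84 − 0.72 = 0.940.

0.940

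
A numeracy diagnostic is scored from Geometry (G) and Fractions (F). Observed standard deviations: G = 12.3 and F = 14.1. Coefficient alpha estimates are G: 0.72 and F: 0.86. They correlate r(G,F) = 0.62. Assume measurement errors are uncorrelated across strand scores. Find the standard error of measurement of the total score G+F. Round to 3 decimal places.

Var(total) = 350.1 + 215.053 = 565.153.
True-score variance = 279.905 + 215.053 = 494.959, so reliability = 0.8758.
Error variance = 565.153 − 494.959 = 70.1946; SEM = √70.1946 = 8.378.

8.378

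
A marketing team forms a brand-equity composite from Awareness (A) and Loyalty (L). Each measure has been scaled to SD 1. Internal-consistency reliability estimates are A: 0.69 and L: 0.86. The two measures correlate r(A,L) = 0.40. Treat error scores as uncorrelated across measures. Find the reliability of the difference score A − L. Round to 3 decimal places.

0.625

Var(A−L) = 1 + 1 − 2·0.40 = 2 − 0.8 = 1.2.
Under uncorrelated errors the observed covariances equal the true-score covariances, so only the own-variance terms attenuate.
True-score variance = [0.69 + 0.86] − 0.8 = 1.55 − 0.8 = 0.75.
Reliability = 0.75 / 1.2 = 0.625.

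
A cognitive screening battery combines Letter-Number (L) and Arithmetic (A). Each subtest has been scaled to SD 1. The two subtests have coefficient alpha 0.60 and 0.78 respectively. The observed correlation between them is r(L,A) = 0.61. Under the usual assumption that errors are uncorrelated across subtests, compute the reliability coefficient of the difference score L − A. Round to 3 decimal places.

0.205

Var(L−A) = 1 + 1 − 2·0.61 = 2 − 1.22 = 0.78.
Because errors are independent across components, Cov(Tᵢ,Tⱼ) = Cov(Xᵢ,Xⱼ); the off-diagonal part of the true-score variance is the same as above.
True-score variance = [0.60 + 0.78] − 1.22 = 1.38 − 1.22 = 0.16.
Reliability = 0.16 / 0.78 = 0.205.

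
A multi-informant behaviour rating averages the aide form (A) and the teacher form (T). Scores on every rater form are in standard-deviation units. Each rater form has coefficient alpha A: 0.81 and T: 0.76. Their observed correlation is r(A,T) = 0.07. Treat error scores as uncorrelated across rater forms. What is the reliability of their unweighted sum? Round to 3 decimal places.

Var(A+T) = 2 + 2·[0.07] = 2 + 0.14 = 2.14.
Because errors are independent across components, Cov(Tᵢ,Tⱼ) = Cov(Xᵢ,Xⱼ); the off-diagonal part of the true-score variance is the same as above.
True-score variance = [0.81 + 0.76] + 0.14 = 1.57 + 0.14 = 1.71.
Reliability = 1.71 / 2.14 = 0.799.

0.799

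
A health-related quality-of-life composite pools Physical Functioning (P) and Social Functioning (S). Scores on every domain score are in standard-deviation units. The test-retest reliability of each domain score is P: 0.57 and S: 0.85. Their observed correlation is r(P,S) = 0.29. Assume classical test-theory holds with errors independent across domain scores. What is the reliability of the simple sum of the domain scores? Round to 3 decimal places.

Var(P+S) = 2 + 2·[0.29] = 2 + 0.58 = 2.58.
With uncorrelated errors the cross-covariances are all true-score covariance, so they carry over unchanged; only the diagonal terms shrink to ρᵢσᵢ².
True-score variance = [0.57 + 0.85] + 0.58 = 1.42 + 0.58 = 2.
Reliability = 2 / 2.58 = 0.775.

0.775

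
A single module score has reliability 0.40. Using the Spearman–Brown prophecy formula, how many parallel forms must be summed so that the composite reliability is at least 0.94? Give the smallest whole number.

k ≥ ρ*(1−ρ₁)/(ρ₁(1−ρ*)) = 0.94·0.60 / (0.40·0.06) = 23.500.
Smallest integer k = 24.

24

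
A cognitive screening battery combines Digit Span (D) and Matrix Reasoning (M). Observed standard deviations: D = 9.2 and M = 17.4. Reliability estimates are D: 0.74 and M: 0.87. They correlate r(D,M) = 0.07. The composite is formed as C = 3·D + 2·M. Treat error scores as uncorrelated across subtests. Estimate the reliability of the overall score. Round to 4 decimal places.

Var(C) = 3²·9.2² + 2²·17.4² + 2·[6·9.2·17.4·0.07] = 1972.8 + 134.467 = 2107.27.
Under uncorrelated errors the observed covariances equal the true-score covariances, so only the own-variance terms attenuate.
True-score variance = [3²·9.2²·0.74 + 2²·17.4²·0.87] + 134.467 = 1617.31 + 134.467 = 1751.77.
Reliability = 1751.77 / 2107.27 = 0.8313.

0.8313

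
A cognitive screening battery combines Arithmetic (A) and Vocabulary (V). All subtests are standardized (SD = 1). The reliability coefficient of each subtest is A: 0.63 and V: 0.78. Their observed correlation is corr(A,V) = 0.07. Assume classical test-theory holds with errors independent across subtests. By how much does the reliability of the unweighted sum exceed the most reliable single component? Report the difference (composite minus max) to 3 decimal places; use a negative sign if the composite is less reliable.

-0.056

Var(sum) = 2 + 0.14 = 2.14; true-score variance = 1.41 + 0.14 = 1.55; composite reliability = 0.7243.
Max component reliability = 0.7800.
Difference = 0.7243 − 0.7800 = -0.056.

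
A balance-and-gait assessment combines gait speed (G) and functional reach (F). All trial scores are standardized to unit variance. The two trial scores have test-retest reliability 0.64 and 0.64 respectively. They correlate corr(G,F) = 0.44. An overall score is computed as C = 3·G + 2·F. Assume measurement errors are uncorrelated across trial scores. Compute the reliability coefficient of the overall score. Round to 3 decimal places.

0.744

Var(C) = 3² + 2² + 2·[6·0.44] = 13 + 5.28 = 18.28.
With uncorrelated errors the cross-covariances are all true-score covariance, so they carry over unchanged; only the diagonal terms shrink to ρᵢσᵢ².
True-score variance = [3²·0.64 + 2²·0.64] + 5.28 = 8.32 + 5.28 = 13.6.
Reliability = 13.6 / 18.28 = 0.744.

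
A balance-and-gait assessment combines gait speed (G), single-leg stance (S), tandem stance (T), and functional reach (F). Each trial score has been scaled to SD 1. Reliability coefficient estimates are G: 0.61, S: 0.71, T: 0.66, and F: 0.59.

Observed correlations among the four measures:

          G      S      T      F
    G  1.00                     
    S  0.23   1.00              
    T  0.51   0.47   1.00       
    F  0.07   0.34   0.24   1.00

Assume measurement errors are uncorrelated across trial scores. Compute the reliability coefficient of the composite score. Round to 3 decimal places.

Var(G+S+T+F) = 4 + 2·[0.23 + 0.51 + 0.07 + 0.47 + 0.34 + 0.24] = 4 + 3.72 = 7.72.
Under uncorrelated errors the observed covariances equal the true-score covariances, so only the own-variance terms attenuate.
True-score variance = [0.61 + 0.71 + 0.66 + 0.59] + 3.72 = 2.57 + 3.72 = 6.29.
Reliability = 6.29 / 7.72 = 0.815.

0.815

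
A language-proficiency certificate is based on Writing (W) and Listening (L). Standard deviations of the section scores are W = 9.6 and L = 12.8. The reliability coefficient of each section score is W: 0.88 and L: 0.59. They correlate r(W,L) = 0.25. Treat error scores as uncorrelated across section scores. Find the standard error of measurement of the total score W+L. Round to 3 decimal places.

Var(total) = 256 + 61.44 = 317.44.
True-score variance = 177.766 + 61.44 = 239.206, so reliability = 0.7535.
Error variance = 317.44 − 239.206 = 78.2336; SEM = √78.2336 = 8.845.

8.845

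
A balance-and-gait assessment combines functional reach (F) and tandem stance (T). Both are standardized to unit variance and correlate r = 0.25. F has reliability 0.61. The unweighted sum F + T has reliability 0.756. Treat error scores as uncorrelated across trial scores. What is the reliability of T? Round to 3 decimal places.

0.780

Var(F+T) = 2 + 2·0.25 = 2.500.
True-score variance = ρ_F + ρ_T + 2·0.25, so 0.756 = (0.61 + ρ_T + 0.50) / 2.500.
ρ_T = 0.756·2.500 − 0.61 − 0.50 = 0.780.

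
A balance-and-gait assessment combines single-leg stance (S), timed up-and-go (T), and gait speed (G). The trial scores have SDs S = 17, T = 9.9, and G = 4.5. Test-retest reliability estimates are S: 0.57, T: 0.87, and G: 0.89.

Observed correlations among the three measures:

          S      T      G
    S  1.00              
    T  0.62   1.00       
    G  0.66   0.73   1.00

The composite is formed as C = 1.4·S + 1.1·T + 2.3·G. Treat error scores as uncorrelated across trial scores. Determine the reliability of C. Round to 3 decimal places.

0.831

Var(C) = 1.4²·17² + 1.1²·9.9² + 2.3²·4.5² + 2·[1.54·17·9.9·0.62 + 3.22·17·4.5·0.66 + 2.53·9.9·4.5·0.73] = 792.155 + 811.1 = 1603.25.
Under uncorrelated errors the observed covariances equal the true-score covariances, so only the own-variance terms attenuate.
True-score variance = [1.4²·17²·0.57 + 1.1²·9.9²·0.87 + 2.3²·4.5²·0.89] + 811.1 = 521.385 + 811.1 = 1332.49.
Reliability = 1332.49 / 1603.25 = 0.831.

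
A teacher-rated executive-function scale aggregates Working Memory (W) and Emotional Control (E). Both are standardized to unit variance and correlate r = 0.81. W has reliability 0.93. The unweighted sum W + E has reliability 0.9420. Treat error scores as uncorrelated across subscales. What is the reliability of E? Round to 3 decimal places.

0.860

Var(W+E) = 2 + 2·0.81 = 3.620.
True-score variance = ρ_W + ρ_E + 2·0.81, so 0.9420 = (0.93 + ρ_E + 1.62) / 3.620.
ρ_E = 0.9420·3.620 − 0.93 − 1.62 = 0.860.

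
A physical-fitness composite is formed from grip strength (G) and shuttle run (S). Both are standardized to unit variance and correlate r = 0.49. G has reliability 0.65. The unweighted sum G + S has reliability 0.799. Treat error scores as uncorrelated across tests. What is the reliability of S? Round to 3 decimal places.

0.751

Var(G+S) = 2 + 2·0.49 = 2.980.
True-score variance = ρ_G + ρ_S + 2·0.49, so 0.799 = (0.65 + ρ_S + 0.98) / 2.980.
ρ_S = 0.799·2.980 − 0.65 − 0.98 = 0.751.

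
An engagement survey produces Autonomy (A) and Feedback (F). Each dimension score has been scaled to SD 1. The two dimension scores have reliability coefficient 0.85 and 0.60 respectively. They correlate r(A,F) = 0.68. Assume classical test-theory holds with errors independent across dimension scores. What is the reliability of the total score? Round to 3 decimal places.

Var(A+F) = 2 + 2·[0.68] = 2 + 1.36 = 3.36.
With uncorrelated errors the cross-covariances are all true-score covariance, so they carry over unchanged; only the diagonal terms shrink to ρᵢσᵢ².
True-score variance = [0.85 + 0.60] + 1.36 = 1.45 + 1.36 = 2.81.
Reliability = 2.81 / 3.36 = 0.836.

0.836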